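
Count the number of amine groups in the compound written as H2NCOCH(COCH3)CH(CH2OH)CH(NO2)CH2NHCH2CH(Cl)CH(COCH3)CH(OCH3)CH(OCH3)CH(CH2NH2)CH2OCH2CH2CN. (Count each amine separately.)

2

Working along the chain:
  H2NCO: –C(=O)NH2: carbonyl C bonded to C and to N → amide (the N is not a separate amine).
  CH(COCH3): pendant –COCH3: carbonyl C bonded to two carbons → ketone.
  CH(CH2OH): pendant –CH2OH on an sp³ backbone C → alcohol.
  CH(NO2): –NO2 on an sp³ carbon → nitro (the N=O is not a carbonyl).
  CH2NHCH2: C–N–C with sp³ carbons and no adjacent C=O → amine (secondary).
  CH(Cl): halogen on an sp³ carbon → alkyl halide.
  CH(COCH3): pendant –COCH3: carbonyl C bonded to two carbons → ketone.
  CH(OCH3): pendant –OCH3: C–O–C with sp³ C, no adjacent C=O → ether.
  CH(OCH3): pendant –OCH3: C–O–C with sp³ C, no adjacent C=O → ether.
  CH(CH2NH2): pendant –CH2NH2: N on sp³ C, no adjacent C=O → amine.
  CH2OCH2: C–O–C with sp³ carbons on both sides and no adjacent C=O → ether.
  CN: –C≡N: carbon triple-bonded to nitrogen → nitrile.
Amine appears at: CH2NHCH2, CH(CH2NH2) → 2.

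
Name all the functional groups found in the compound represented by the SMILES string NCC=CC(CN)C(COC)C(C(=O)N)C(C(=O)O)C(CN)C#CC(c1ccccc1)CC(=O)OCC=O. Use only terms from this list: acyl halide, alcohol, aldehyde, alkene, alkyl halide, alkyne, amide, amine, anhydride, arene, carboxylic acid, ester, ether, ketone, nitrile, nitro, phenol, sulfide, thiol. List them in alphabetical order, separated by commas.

Reading the structure from left to right:
  H2NCH2: –NH2 on an sp³ carbon with no adjacent C=O → amine.
  CH=CH: C=C double bond → alkene.
  CH(CH2NH2): pendant –CH2NH2: N on sp³ C, no adjacent C=O → amine.
  CH(CH2OCH3): pendant –CH2OCH3: C–O–C linkage → ether.
  CH(CONH2): pendant –CONH2: carbonyl C bonded to C and N → amide.
  CH(COOH): pendant –COOH: carbonyl C bonded to C and –OH → carboxylic acid.
  CH(CH2NH2): pendant –CH2NH2: N on sp³ C, no adjacent C=O → amine.
  C≡C: C≡C triple bond → alkyne.
  CH(C6H5): pendant –C6H5: benzene ring → arene.
  CH2COOCH2: –C(=O)–O–C with C on the carbonyl side → ester.
  CHO: terminal –CHO: carbonyl C bonded to H and C → aldehyde.

aldehyde, alkene, alkyne, amide, amine, arene, carboxylic acid, ester, ether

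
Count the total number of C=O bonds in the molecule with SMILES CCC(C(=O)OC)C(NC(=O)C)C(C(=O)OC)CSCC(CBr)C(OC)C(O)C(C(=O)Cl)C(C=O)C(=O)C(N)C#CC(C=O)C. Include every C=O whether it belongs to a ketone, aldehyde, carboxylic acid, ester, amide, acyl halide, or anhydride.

7

CH(COOCH3): ester, 1 C=O (running total 1).
CH(NHCOCH3): amide, 1 C=O (running total 2).
CH(COOCH3): ester, 1 C=O (running total 3).
CH(COCl): acyl halide, 1 C=O (running total 4).
CH(CHO): aldehyde, 1 C=O (running total 5).
CO: ketone, 1 C=O (running total 6).
CH(CHO): aldehyde, 1 C=O (running total 7).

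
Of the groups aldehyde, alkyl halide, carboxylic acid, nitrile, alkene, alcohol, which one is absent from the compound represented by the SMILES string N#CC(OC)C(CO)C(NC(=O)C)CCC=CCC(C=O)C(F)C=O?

carboxylic acid

alkene: present (CH=CH — C=C double bond → alkene).
alkyl halide: present (CH(F) — halogen on an sp³ carbon → alkyl halide).
nitrile: present (N≡C — N≡C–: carbon triple-bonded to nitrogen → nitrile).
alcohol: present (CH(CH2OH) — pendant –CH2OH on an sp³ backbone C → alcohol).
aldehyde: present (CH(CHO) — pendant –CHO: carbonyl C bonded to C and H → aldehyde).
carboxylic acid: absent. In CH(NHCOCH3), the carbonyl is bonded to nitrogen, not to –OH; that is an amide.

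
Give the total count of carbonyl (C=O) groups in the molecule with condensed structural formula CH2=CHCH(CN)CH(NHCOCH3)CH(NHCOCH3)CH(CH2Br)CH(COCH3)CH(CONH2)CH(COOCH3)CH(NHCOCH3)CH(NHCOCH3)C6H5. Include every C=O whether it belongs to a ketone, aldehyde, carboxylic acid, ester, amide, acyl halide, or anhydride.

7

CH(NHCOCH3): amide, 1 C=O (running total 1).
CH(NHCOCH3): amide, 1 C=O (running total 2).
CH(COCH3): ketone, 1 C=O (running total 3).
CH(CONH2): amide, 1 C=O (running total 4).
CH(COOCH3): ester, 1 C=O (running total 5).
CH(NHCOCH3): amide, 1 C=O (running total 6).
CH(NHCOCH3): amide, 1 C=O (running total 7).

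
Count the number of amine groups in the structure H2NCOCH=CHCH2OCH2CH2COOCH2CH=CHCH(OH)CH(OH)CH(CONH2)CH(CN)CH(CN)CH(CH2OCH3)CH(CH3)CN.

–C(=O)NH2: carbonyl C bonded to C and to N → amide (the N is not a separate amine).
C=C double bond → alkene.
C–O–C with sp³ carbons on both sides and no adjacent C=O → ether.
–C(=O)–O–C with C on the carbonyl side → ester.
C=C double bond → alkene.
–OH on an sp³ carbon → alcohol (secondary).
–OH on an sp³ carbon → alcohol (secondary).
pendant –CONH2: carbonyl C bonded to C and N → amide.
pendant –C≡N: nitrile.
pendant –C≡N: nitrile.
pendant –CH2OCH3: C–O–C linkage → ether.
–C≡N: carbon triple-bonded to nitrogen → nitrile.
No segment is a amine: H2NCO is amide, not amine; CH(CONH2) is amide, not amine; CH(CN) is nitrile, not amine. → 0.

0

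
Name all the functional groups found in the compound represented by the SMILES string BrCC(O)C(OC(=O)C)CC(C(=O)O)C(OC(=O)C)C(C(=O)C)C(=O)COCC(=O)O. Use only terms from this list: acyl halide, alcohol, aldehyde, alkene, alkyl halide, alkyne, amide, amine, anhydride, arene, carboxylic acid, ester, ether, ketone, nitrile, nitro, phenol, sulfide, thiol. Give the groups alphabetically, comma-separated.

alcohol, alkyl halide, carboxylic acid, ester, ether, ketone

Reading the structure from left to right:
  BrCH2: halogen on an sp³ carbon → alkyl halide.
  CH(OH): –OH on an sp³ carbon → alcohol (secondary).
  CH(OCOCH3): pendant –OC(=O)CH3: an acyloxy group → ester.
  CH(COOH): pendant –COOH: carbonyl C bonded to C and –OH → carboxylic acid.
  CH(OCOCH3): pendant –OC(=O)CH3: an acyloxy group → ester.
  CH(COCH3): pendant –COCH3: carbonyl C bonded to two carbons → ketone.
  CO: –C(=O)– with carbon on both sides → ketone.
  CH2OCH2: C–O–C with sp³ carbons on both sides and no adjacent C=O → ether.
  COOH: –COOH: carbonyl C bonded to –OH and C → carboxylic acid (the –OH is not a separate alcohol).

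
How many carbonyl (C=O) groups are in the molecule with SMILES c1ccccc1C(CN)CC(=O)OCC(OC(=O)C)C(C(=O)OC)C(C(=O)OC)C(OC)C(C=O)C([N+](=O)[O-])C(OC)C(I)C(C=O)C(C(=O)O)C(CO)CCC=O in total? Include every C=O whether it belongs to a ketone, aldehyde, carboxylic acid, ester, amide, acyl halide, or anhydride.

8

CH2COOCH2: ester, 1 C=O (running total 1).
CH(OCOCH3): ester, 1 C=O (running total 2).
CH(COOCH3): ester, 1 C=O (running total 3).
CH(COOCH3): ester, 1 C=O (running total 4).
CH(CHO): aldehyde, 1 C=O (running total 5).
CH(CHO): aldehyde, 1 C=O (running total 6).
CH(COOH): carboxylic acid, 1 C=O (running total 7).
CHO: aldehyde, 1 C=O (running total 8).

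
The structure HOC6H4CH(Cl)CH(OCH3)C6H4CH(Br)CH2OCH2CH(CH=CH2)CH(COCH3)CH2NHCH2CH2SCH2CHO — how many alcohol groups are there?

Working along the chain:
  HOC6H4: –OH attached directly to an aromatic ring → phenol (not alcohol); the ring itself is an arene.
  CH(Cl): halogen on an sp³ carbon → alkyl halide.
  CH(OCH3): pendant –OCH3: C–O–C with sp³ C, no adjacent C=O → ether.
  C6H4: para-disubstituted benzene ring → arene.
  CH(Br): halogen on an sp³ carbon → alkyl halide.
  CH2OCH2: C–O–C with sp³ carbons on both sides and no adjacent C=O → ether.
  CH(CH=CH2): pendant –CH=CH2: C=C double bond → alkene.
  CH(COCH3): pendant –COCH3: carbonyl C bonded to two carbons → ketone.
  CH2NHCH2: C–N–C with sp³ carbons and no adjacent C=O → amine (secondary).
  CH2SCH2: C–S–C linkage → sulfide (thioether).
  CHO: terminal –CHO: carbonyl C bonded to H and C → aldehyde.
No segment is a alcohol: HOC6H4 is arene/phenol, not alcohol; CH(OCH3) is ether, not alcohol; CH2OCH2 is ether, not alcohol. → 0.

0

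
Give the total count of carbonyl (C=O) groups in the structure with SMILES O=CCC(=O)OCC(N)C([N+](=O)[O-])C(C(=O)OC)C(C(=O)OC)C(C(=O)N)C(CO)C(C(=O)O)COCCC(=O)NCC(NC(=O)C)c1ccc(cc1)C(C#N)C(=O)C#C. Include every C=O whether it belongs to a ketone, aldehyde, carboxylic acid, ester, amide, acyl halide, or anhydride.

OHC: aldehyde, 1 C=O (running total 1).
CH2COOCH2: ester, 1 C=O (running total 2).
CH(COOCH3): ester, 1 C=O (running total 3).
CH(COOCH3): ester, 1 C=O (running total 4).
CH(CONH2): amide, 1 C=O (running total 5).
CH(COOH): carboxylic acid, 1 C=O (running total 6).
CH2CONHCH2: amide, 1 C=O (running total 7).
CH(NHCOCH3): amide, 1 C=O (running total 8).
CO: ketone, 1 C=O (running total 9).

9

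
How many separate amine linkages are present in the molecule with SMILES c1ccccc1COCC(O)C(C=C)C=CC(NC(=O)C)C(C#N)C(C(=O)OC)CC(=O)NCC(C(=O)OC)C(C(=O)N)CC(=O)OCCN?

Working along the chain:
  C6H5: C6H5– phenyl ring → arene.
  CH2OCH2: C–O–C with sp³ carbons on both sides and no adjacent C=O → ether.
  CH(OH): –OH on an sp³ carbon → alcohol (secondary).
  CH(CH=CH2): pendant –CH=CH2: C=C double bond → alkene.
  CH=CH: C=C double bond → alkene.
  CH(NHCOCH3): pendant –NHC(=O)CH3: N bonded to a carbonyl → amide (not amine).
  CH(CN): pendant –C≡N: nitrile.
  CH(COOCH3): pendant –COOCH3: carbonyl C bonded to C and –OCH3 → ester.
  CH2CONHCH2: –C(=O)–N– linkage → amide (the N is not an amine).
  CH(COOCH3): pendant –COOCH3: carbonyl C bonded to C and –OCH3 → ester.
  CH(CONH2): pendant –CONH2: carbonyl C bonded to C and N → amide.
  CH2COOCH2: –C(=O)–O–C with C on the carbonyl side → ester.
  CH2NH2: –NH2 on an sp³ carbon with no adjacent C=O → amine.
Amine appears at: CH2NH2 → 1.

1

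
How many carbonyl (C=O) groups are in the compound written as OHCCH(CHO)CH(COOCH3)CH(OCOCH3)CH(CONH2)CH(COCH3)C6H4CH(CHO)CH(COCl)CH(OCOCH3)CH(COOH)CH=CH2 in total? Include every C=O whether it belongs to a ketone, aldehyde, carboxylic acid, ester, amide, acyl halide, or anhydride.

10

OHC: aldehyde, 1 C=O (running total 1).
CH(CHO): aldehyde, 1 C=O (running total 2).
CH(COOCH3): ester, 1 C=O (running total 3).
CH(OCOCH3): ester, 1 C=O (running total 4).
CH(CONH2): amide, 1 C=O (running total 5).
CH(COCH3): ketone, 1 C=O (running total 6).
CH(CHO): aldehyde, 1 C=O (running total 7).
CH(COCl): acyl halide, 1 C=O (running total 8).
CH(OCOCH3): ester, 1 C=O (running total 9).
CH(COOH): carboxylic acid, 1 C=O (running total 10).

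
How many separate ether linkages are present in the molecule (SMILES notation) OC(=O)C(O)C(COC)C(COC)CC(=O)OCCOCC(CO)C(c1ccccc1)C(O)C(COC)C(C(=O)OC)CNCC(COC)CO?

–COOH: carbonyl C bonded to –OH and C → carboxylic acid (the –OH is not a separate alcohol).
–OH on an sp³ carbon → alcohol (secondary).
pendant –CH2OCH3: C–O–C linkage → ether.
pendant –CH2OCH3: C–O–C linkage → ether.
–C(=O)–O–C with C on the carbonyl side → ester.
C–O–C with sp³ carbons on both sides and no adjacent C=O → ether.
pendant –CH2OH on an sp³ backbone C → alcohol.
pendant –C6H5: benzene ring → arene.
–OH on an sp³ carbon → alcohol (secondary).
pendant –CH2OCH3: C–O–C linkage → ether.
pendant –COOCH3: carbonyl C bonded to C and –OCH3 → ester.
C–N–C with sp³ carbons and no adjacent C=O → amine (secondary).
pendant –CH2OCH3: C–O–C linkage → ether.
–OH on an sp³ carbon → alcohol.
Ether appears at: CH(CH2OCH3), CH(CH2OCH3), CH2OCH2, CH(CH2OCH3), CH(CH2OCH3) → 5.

5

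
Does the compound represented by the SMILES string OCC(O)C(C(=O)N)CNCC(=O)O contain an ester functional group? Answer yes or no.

no

HO– on an sp³ carbon → alcohol.
–OH on an sp³ carbon → alcohol (secondary).
pendant –CONH2: carbonyl C bonded to C and N → amide.
C–N–C with sp³ carbons and no adjacent C=O → amine (secondary).
–COOH: carbonyl C bonded to –OH and C → carboxylic acid (the –OH is not a separate alcohol).
The groups actually present are: alcohol, amide, amine, carboxylic acid.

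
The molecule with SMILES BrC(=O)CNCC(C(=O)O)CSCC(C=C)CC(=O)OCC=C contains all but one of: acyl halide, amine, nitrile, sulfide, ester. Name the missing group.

nitrile

sulfide: present (CH2SCH2 — C–S–C linkage → sulfide (thioether)).
acyl halide: present (BrCO — –C(=O)Br: carbonyl C bonded to C and to a halogen → acyl halide (not alkyl halide)).
amine: present (CH2NHCH2 — C–N–C with sp³ carbons and no adjacent C=O → amine (secondary)).
ester: present (CH2COOCH2 — –C(=O)–O–C with C on the carbonyl side → ester).
nitrile: no segment matches this pattern.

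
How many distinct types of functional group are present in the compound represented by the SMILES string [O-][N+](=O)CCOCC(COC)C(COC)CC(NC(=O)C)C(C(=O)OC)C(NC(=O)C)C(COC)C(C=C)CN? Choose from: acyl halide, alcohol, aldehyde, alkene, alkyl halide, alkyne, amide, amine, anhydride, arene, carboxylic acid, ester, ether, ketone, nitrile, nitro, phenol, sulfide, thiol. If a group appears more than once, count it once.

–NO2 on carbon → nitro group.
C–O–C with sp³ carbons on both sides and no adjacent C=O → ether.
pendant –CH2OCH3: C–O–C linkage → ether.
pendant –CH2OCH3: C–O–C linkage → ether.
pendant –NHC(=O)CH3: N bonded to a carbonyl → amide (not amine).
pendant –COOCH3: carbonyl C bonded to C and –OCH3 → ester.
pendant –NHC(=O)CH3: N bonded to a carbonyl → amide (not amine).
pendant –CH2OCH3: C–O–C linkage → ether.
pendant –CH=CH2: C=C double bond → alkene.
–NH2 on an sp³ carbon with no adjacent C=O → amine.
Distinct types present: alkene, amide, amine, ester, ether, nitro.

6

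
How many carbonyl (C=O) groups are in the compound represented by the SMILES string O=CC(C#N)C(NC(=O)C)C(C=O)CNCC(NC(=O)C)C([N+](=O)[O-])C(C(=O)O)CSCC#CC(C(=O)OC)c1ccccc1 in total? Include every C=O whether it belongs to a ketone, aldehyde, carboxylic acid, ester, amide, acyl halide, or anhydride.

OHC: aldehyde, 1 C=O (running total 1).
CH(NHCOCH3): amide, 1 C=O (running total 2).
CH(CHO): aldehyde, 1 C=O (running total 3).
CH(NHCOCH3): amide, 1 C=O (running total 4).
CH(COOH): carboxylic acid, 1 C=O (running total 5).
CH(COOCH3): ester, 1 C=O (running total 6).

6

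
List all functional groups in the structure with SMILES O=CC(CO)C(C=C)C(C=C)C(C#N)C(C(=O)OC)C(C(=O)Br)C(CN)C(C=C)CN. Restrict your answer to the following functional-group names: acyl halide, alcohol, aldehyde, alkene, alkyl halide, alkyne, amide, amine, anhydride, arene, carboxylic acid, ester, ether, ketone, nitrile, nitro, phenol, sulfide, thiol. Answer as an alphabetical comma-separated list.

terminal –CHO: carbonyl C bonded to H and C → aldehyde.
pendant –CH2OH on an sp³ backbone C → alcohol.
pendant –CH=CH2: C=C double bond → alkene.
pendant –CH=CH2: C=C double bond → alkene.
pendant –C≡N: nitrile.
pendant –COOCH3: carbonyl C bonded to C and –OCH3 → ester.
pendant –C(=O)X: carbonyl C bonded to C and halogen → acyl halide.
pendant –CH2NH2: N on sp³ C, no adjacent C=O → amine.
pendant –CH=CH2: C=C double bond → alkene.
–NH2 on an sp³ carbon with no adjacent C=O → amine.

acyl halide, alcohol, aldehyde, alkene, amine, ester, nitrile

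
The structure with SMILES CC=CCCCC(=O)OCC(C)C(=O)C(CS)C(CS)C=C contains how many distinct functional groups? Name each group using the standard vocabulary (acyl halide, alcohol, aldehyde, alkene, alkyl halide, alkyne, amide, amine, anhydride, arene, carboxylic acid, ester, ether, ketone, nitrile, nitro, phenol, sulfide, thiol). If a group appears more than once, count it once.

4

C=C double bond → alkene.
–C(=O)–O–C with C on the carbonyl side → ester.
–C(=O)– with carbon on both sides → ketone.
pendant –CH2SH → thiol.
pendant –CH2SH → thiol.
C=C double bond → alkene.
Distinct types present: alkene, ester, ketone, thiol.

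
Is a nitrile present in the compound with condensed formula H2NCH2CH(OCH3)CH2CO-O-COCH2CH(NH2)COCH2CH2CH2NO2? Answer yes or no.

Reading the structure from left to right:
  H2NCH2: –NH2 on an sp³ carbon with no adjacent C=O → amine.
  CH(OCH3): pendant –OCH3: C–O–C with sp³ C, no adjacent C=O → ether.
  CH2CO-O-COCH2: two acyl groups sharing one oxygen, –C(=O)–O–C(=O)– → anhydride.
  CH(NH2): –NH2 on an sp³ carbon with no adjacent C=O → amine.
  CO: –C(=O)– with carbon on both sides → ketone.
  CH2NO2: –NO2 on carbon → nitro group.
The groups actually present are: amine, anhydride, ether, ketone, nitro.

no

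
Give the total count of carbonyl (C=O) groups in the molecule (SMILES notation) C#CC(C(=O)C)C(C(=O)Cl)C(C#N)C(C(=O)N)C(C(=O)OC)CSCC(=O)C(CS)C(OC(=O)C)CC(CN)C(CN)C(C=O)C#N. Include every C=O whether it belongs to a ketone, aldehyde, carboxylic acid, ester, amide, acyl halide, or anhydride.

7

CH(COCH3): ketone, 1 C=O (running total 1).
CH(COCl): acyl halide, 1 C=O (running total 2).
CH(CONH2): amide, 1 C=O (running total 3).
CH(COOCH3): ester, 1 C=O (running total 4).
CO: ketone, 1 C=O (running total 5).
CH(OCOCH3): ester, 1 C=O (running total 6).
CH(CHO): aldehyde, 1 C=O (running total 7).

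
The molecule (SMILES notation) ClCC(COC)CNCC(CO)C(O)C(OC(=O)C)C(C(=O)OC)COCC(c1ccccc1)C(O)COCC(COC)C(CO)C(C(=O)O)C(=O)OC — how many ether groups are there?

4

Working along the chain:
  ClCH2: halogen on an sp³ carbon → alkyl halide.
  CH(CH2OCH3): pendant –CH2OCH3: C–O–C linkage → ether.
  CH2NHCH2: C–N–C with sp³ carbons and no adjacent C=O → amine (secondary).
  CH(CH2OH): pendant –CH2OH on an sp³ backbone C → alcohol.
  CH(OH): –OH on an sp³ carbon → alcohol (secondary).
  CH(OCOCH3): pendant –OC(=O)CH3: an acyloxy group → ester.
  CH(COOCH3): pendant –COOCH3: carbonyl C bonded to C and –OCH3 → ester.
  CH2OCH2: C–O–C with sp³ carbons on both sides and no adjacent C=O → ether.
  CH(C6H5): pendant –C6H5: benzene ring → arene.
  CH(OH): –OH on an sp³ carbon → alcohol (secondary).
  CH2OCH2: C–O–C with sp³ carbons on both sides and no adjacent C=O → ether.
  CH(CH2OCH3): pendant –CH2OCH3: C–O–C linkage → ether.
  CH(CH2OH): pendant –CH2OH on an sp³ backbone C → alcohol.
  CH(COOH): pendant –COOH: carbonyl C bonded to C and –OH → carboxylic acid.
  COOCH3: –C(=O)OCH3: carbonyl C bonded to C and to –OCH3 → ester (not ketone + ether).
Ether appears at: CH(CH2OCH3), CH2OCH2, CH2OCH2, CH(CH2OCH3) → 4.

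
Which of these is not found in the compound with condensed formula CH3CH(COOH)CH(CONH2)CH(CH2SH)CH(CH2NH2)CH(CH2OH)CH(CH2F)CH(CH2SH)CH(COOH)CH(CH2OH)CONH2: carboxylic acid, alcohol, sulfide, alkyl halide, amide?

alkyl halide: present (CH(CH2F) — pendant –CH2X: halogen on sp³ carbon → alkyl halide).
alcohol: present (CH(CH2OH) — pendant –CH2OH on an sp³ backbone C → alcohol).
carboxylic acid: present (CH(COOH) — pendant –COOH: carbonyl C bonded to C and –OH → carboxylic acid).
amide: present (CH(CONH2) — pendant –CONH2: carbonyl C bonded to C and N → amide).
sulfide: no segment matches this pattern.

sulfide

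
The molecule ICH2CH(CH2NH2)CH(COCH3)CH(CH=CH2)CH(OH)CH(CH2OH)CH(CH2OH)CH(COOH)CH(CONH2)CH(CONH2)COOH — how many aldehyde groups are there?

Reading the structure from left to right:
  ICH2: halogen on an sp³ carbon → alkyl halide.
  CH(CH2NH2): pendant –CH2NH2: N on sp³ C, no adjacent C=O → amine.
  CH(COCH3): pendant –COCH3: carbonyl C bonded to two carbons → ketone.
  CH(CH=CH2): pendant –CH=CH2: C=C double bond → alkene.
  CH(OH): –OH on an sp³ carbon → alcohol (secondary).
  CH(CH2OH): pendant –CH2OH on an sp³ backbone C → alcohol.
  CH(CH2OH): pendant –CH2OH on an sp³ backbone C → alcohol.
  CH(COOH): pendant –COOH: carbonyl C bonded to C and –OH → carboxylic acid.
  CH(CONH2): pendant –CONH2: carbonyl C bonded to C and N → amide.
  CH(CONH2): pendant –CONH2: carbonyl C bonded to C and N → amide.
  COOH: –COOH: carbonyl C bonded to –OH and C → carboxylic acid (the –OH is not a separate alcohol).
No segment is a aldehyde: CH(COCH3) is ketone, not aldehyde; CH(COOH) is carboxylic acid, not aldehyde; COOH is carboxylic acid, not aldehyde. → 0.

0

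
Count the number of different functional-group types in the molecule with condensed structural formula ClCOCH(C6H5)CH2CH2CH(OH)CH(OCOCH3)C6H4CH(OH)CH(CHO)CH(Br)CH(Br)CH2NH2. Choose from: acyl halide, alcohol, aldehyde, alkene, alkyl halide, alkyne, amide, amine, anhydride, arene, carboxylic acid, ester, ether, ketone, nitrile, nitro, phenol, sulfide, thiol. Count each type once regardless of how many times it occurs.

Taking each segment in turn:
  ClCO: –C(=O)Cl: carbonyl C bonded to C and to a halogen → acyl halide (not alkyl halide).
  CH(C6H5): pendant –C6H5: benzene ring → arene.
  CH(OH): –OH on an sp³ carbon → alcohol (secondary).
  CH(OCOCH3): pendant –OC(=O)CH3: an acyloxy group → ester.
  C6H4: para-disubstituted benzene ring → arene.
  CH(OH): –OH on an sp³ carbon → alcohol (secondary).
  CH(CHO): pendant –CHO: carbonyl C bonded to C and H → aldehyde.
  CH(Br): halogen on an sp³ carbon → alkyl halide.
  CH(Br): halogen on an sp³ carbon → alkyl halide.
  CH2NH2: –NH2 on an sp³ carbon with no adjacent C=O → amine.
Distinct types present: acyl halide, alcohol, aldehyde, alkyl halide, amine, arene, ester.

7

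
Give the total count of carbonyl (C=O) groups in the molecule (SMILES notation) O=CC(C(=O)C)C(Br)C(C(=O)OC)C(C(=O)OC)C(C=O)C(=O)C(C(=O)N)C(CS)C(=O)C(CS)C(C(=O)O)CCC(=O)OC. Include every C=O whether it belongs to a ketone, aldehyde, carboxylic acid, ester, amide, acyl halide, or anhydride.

10

OHC: aldehyde, 1 C=O (running total 1).
CH(COCH3): ketone, 1 C=O (running total 2).
CH(COOCH3): ester, 1 C=O (running total 3).
CH(COOCH3): ester, 1 C=O (running total 4).
CH(CHO): aldehyde, 1 C=O (running total 5).
CO: ketone, 1 C=O (running total 6).
CH(CONH2): amide, 1 C=O (running total 7).
CO: ketone, 1 C=O (running total 8).
CH(COOH): carboxylic acid, 1 C=O (running total 9).
COOCH3: ester, 1 C=O (running total 10).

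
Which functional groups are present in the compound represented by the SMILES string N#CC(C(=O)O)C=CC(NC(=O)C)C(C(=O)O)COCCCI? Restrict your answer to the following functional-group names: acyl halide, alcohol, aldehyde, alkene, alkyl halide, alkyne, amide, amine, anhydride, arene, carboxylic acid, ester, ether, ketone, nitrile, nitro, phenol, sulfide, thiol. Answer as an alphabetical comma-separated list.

alkene, alkyl halide, amide, carboxylic acid, ether, nitrile

N≡C–: carbon triple-bonded to nitrogen → nitrile.
pendant –COOH: carbonyl C bonded to C and –OH → carboxylic acid.
C=C double bond → alkene.
pendant –NHC(=O)CH3: N bonded to a carbonyl → amide (not amine).
pendant –COOH: carbonyl C bonded to C and –OH → carboxylic acid.
C–O–C with sp³ carbons on both sides and no adjacent C=O → ether.
halogen on an sp³ carbon → alkyl halide.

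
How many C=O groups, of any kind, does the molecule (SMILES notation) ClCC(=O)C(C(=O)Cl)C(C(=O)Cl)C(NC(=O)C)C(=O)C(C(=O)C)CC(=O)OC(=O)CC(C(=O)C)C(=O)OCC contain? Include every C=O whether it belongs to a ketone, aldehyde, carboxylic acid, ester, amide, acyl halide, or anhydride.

10

CO: ketone, 1 C=O (running total 1).
CH(COCl): acyl halide, 1 C=O (running total 2).
CH(COCl): acyl halide, 1 C=O (running total 3).
CH(NHCOCH3): amide, 1 C=O (running total 4).
CO: ketone, 1 C=O (running total 5).
CH(COCH3): ketone, 1 C=O (running total 6).
CH2CO-O-COCH2: anhydride, 2 C=O (running total 8).
CH(COCH3): ketone, 1 C=O (running total 9).
COOCH2CH3: ester, 1 C=O (running total 10).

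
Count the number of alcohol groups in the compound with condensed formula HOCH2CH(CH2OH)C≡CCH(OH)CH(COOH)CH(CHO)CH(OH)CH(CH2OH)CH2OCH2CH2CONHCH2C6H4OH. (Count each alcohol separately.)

5

HO– on an sp³ carbon → alcohol.
pendant –CH2OH on an sp³ backbone C → alcohol.
C≡C triple bond → alkyne.
–OH on an sp³ carbon → alcohol (secondary).
pendant –COOH: carbonyl C bonded to C and –OH → carboxylic acid.
pendant –CHO: carbonyl C bonded to C and H → aldehyde.
–OH on an sp³ carbon → alcohol (secondary).
pendant –CH2OH on an sp³ backbone C → alcohol.
C–O–C with sp³ carbons on both sides and no adjacent C=O → ether.
–C(=O)–N– linkage → amide (the N is not an amine).
–OH attached directly to an aromatic ring → phenol (not alcohol); the ring itself is an arene.
Alcohol appears at: HOCH2, CH(CH2OH), CH(OH), CH(OH), CH(CH2OH) → 5.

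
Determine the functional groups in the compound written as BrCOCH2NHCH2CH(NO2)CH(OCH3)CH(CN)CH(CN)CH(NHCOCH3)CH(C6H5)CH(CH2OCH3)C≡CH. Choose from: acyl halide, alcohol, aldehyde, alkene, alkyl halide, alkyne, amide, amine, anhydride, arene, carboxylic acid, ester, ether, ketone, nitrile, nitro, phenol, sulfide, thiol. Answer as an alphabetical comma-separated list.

–C(=O)Br: carbonyl C bonded to C and to a halogen → acyl halide (not alkyl halide).
C–N–C with sp³ carbons and no adjacent C=O → amine (secondary).
–NO2 on an sp³ carbon → nitro (the N=O is not a carbonyl).
pendant –OCH3: C–O–C with sp³ C, no adjacent C=O → ether.
pendant –C≡N: nitrile.
pendant –C≡N: nitrile.
pendant –NHC(=O)CH3: N bonded to a carbonyl → amide (not amine).
pendant –C6H5: benzene ring → arene.
pendant –CH2OCH3: C–O–C linkage → ether.
C≡C triple bond → alkyne.

acyl halide, alkyne, amide, amine, arene, ether, nitrile, nitro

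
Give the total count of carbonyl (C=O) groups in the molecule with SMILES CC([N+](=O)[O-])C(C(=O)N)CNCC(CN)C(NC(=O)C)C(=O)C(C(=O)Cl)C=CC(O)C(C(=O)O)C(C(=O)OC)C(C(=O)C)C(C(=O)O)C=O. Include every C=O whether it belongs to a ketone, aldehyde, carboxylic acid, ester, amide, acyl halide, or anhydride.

CH(CONH2): amide, 1 C=O (running total 1).
CH(NHCOCH3): amide, 1 C=O (running total 2).
CO: ketone, 1 C=O (running total 3).
CH(COCl): acyl halide, 1 C=O (running total 4).
CH(COOH): carboxylic acid, 1 C=O (running total 5).
CH(COOCH3): ester, 1 C=O (running total 6).
CH(COCH3): ketone, 1 C=O (running total 7).
CH(COOH): carboxylic acid, 1 C=O (running total 8).
CHO: aldehyde, 1 C=O (running total 9).

9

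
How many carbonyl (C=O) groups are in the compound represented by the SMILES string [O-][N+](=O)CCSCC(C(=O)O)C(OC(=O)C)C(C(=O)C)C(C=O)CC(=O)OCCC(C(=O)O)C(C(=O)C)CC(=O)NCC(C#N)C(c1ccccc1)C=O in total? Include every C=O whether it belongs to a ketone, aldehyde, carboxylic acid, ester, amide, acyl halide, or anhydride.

9

CH(COOH): carboxylic acid, 1 C=O (running total 1).
CH(OCOCH3): ester, 1 C=O (running total 2).
CH(COCH3): ketone, 1 C=O (running total 3).
CH(CHO): aldehyde, 1 C=O (running total 4).
CH2COOCH2: ester, 1 C=O (running total 5).
CH(COOH): carboxylic acid, 1 C=O (running total 6).
CH(COCH3): ketone, 1 C=O (running total 7).
CH2CONHCH2: amide, 1 C=O (running total 8).
CHO: aldehyde, 1 C=O (running total 9).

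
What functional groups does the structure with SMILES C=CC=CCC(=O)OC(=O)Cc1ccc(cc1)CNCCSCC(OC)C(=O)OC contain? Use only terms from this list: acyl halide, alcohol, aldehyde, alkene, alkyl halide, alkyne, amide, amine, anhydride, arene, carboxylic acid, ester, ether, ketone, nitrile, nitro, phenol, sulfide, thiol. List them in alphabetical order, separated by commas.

Taking each segment in turn:
  CH2=CH: C=C double bond → alkene.
  CH=CH: C=C double bond → alkene.
  CH2CO-O-COCH2: two acyl groups sharing one oxygen, –C(=O)–O–C(=O)– → anhydride.
  C6H4: para-disubstituted benzene ring → arene.
  CH2NHCH2: C–N–C with sp³ carbons and no adjacent C=O → amine (secondary).
  CH2SCH2: C–S–C linkage → sulfide (thioether).
  CH(OCH3): pendant –OCH3: C–O–C with sp³ C, no adjacent C=O → ether.
  COOCH3: –C(=O)OCH3: carbonyl C bonded to C and to –OCH3 → ester (not ketone + ether).

alkene, amine, anhydride, arene, ester, ether, sulfide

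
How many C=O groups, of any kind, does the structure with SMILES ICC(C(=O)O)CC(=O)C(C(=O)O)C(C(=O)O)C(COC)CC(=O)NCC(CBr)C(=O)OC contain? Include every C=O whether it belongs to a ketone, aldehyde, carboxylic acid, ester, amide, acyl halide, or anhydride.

CH(COOH): carboxylic acid, 1 C=O (running total 1).
CO: ketone, 1 C=O (running total 2).
CH(COOH): carboxylic acid, 1 C=O (running total 3).
CH(COOH): carboxylic acid, 1 C=O (running total 4).
CH2CONHCH2: amide, 1 C=O (running total 5).
COOCH3: ester, 1 C=O (running total 6).

6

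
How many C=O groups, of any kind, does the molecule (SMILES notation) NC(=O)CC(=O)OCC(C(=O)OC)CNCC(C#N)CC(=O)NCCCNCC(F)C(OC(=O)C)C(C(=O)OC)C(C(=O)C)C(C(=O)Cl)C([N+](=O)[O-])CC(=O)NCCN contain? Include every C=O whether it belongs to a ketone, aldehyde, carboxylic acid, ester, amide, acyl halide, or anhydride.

9

H2NCO: amide, 1 C=O (running total 1).
CH2COOCH2: ester, 1 C=O (running total 2).
CH(COOCH3): ester, 1 C=O (running total 3).
CH2CONHCH2: amide, 1 C=O (running total 4).
CH(OCOCH3): ester, 1 C=O (running total 5).
CH(COOCH3): ester, 1 C=O (running total 6).
CH(COCH3): ketone, 1 C=O (running total 7).
CH(COCl): acyl halide, 1 C=O (running total 8).
CH2CONHCH2: amide, 1 C=O (running total 9).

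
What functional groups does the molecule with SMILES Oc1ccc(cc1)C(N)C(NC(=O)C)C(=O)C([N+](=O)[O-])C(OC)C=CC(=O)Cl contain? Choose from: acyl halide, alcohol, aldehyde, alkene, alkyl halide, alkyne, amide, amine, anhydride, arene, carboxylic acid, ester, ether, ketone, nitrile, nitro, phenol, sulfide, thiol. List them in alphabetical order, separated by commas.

Reading the structure from left to right:
  HOC6H4: –OH attached directly to an aromatic ring → phenol (not alcohol); the ring itself is an arene.
  CH(NH2): –NH2 on an sp³ carbon with no adjacent C=O → amine.
  CH(NHCOCH3): pendant –NHC(=O)CH3: N bonded to a carbonyl → amide (not amine).
  CO: –C(=O)– with carbon on both sides → ketone.
  CH(NO2): –NO2 on an sp³ carbon → nitro (the N=O is not a carbonyl).
  CH(OCH3): pendant –OCH3: C–O–C with sp³ C, no adjacent C=O → ether.
  CH=CH: C=C double bond → alkene.
  COCl: –C(=O)Cl: carbonyl C bonded to C and to a halogen → acyl halide (not alkyl halide).

acyl halide, alkene, amide, amine, arene, ether, ketone, nitro, phenol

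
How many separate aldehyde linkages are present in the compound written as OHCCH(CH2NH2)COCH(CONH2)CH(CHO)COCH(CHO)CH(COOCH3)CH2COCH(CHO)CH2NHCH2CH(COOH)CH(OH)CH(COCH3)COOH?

Reading the structure from left to right:
  OHC: terminal –CHO: carbonyl C bonded to H and C → aldehyde.
  CH(CH2NH2): pendant –CH2NH2: N on sp³ C, no adjacent C=O → amine.
  CO: –C(=O)– with carbon on both sides → ketone.
  CH(CONH2): pendant –CONH2: carbonyl C bonded to C and N → amide.
  CH(CHO): pendant –CHO: carbonyl C bonded to C and H → aldehyde.
  CO: –C(=O)– with carbon on both sides → ketone.
  CH(CHO): pendant –CHO: carbonyl C bonded to C and H → aldehyde.
  CH(COOCH3): pendant –COOCH3: carbonyl C bonded to C and –OCH3 → ester.
  CO: –C(=O)– with carbon on both sides → ketone.
  CH(CHO): pendant –CHO: carbonyl C bonded to C and H → aldehyde.
  CH2NHCH2: C–N–C with sp³ carbons and no adjacent C=O → amine (secondary).
  CH(COOH): pendant –COOH: carbonyl C bonded to C and –OH → carboxylic acid.
  CH(OH): –OH on an sp³ carbon → alcohol (secondary).
  CH(COCH3): pendant –COCH3: carbonyl C bonded to two carbons → ketone.
  COOH: –COOH: carbonyl C bonded to –OH and C → carboxylic acid (the –OH is not a separate alcohol).
Aldehyde appears at: OHC, CH(CHO), CH(CHO), CH(CHO) → 4.

4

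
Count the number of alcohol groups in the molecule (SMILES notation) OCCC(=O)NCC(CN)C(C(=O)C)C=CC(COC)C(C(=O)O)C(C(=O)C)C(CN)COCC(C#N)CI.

1

Taking each segment in turn:
  HOCH2: HO– on an sp³ carbon → alcohol.
  CH2CONHCH2: –C(=O)–N– linkage → amide (the N is not an amine).
  CH(CH2NH2): pendant –CH2NH2: N on sp³ C, no adjacent C=O → amine.
  CH(COCH3): pendant –COCH3: carbonyl C bonded to two carbons → ketone.
  CH=CH: C=C double bond → alkene.
  CH(CH2OCH3): pendant –CH2OCH3: C–O–C linkage → ether.
  CH(COOH): pendant –COOH: carbonyl C bonded to C and –OH → carboxylic acid.
  CH(COCH3): pendant –COCH3: carbonyl C bonded to two carbons → ketone.
  CH(CH2NH2): pendant –CH2NH2: N on sp³ C, no adjacent C=O → amine.
  CH2OCH2: C–O–C with sp³ carbons on both sides and no adjacent C=O → ether.
  CH(CN): pendant –C≡N: nitrile.
  CH2I: halogen on an sp³ carbon → alkyl halide.
Alcohol appears at: HOCH2 → 1.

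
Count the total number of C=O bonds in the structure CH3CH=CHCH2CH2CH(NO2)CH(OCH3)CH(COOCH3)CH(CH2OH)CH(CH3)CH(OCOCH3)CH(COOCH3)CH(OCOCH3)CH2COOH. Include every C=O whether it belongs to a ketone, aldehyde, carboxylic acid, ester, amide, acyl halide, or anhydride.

5

CH(COOCH3): ester, 1 C=O (running total 1).
CH(OCOCH3): ester, 1 C=O (running total 2).
CH(COOCH3): ester, 1 C=O (running total 3).
CH(OCOCH3): ester, 1 C=O (running total 4).
COOH: carboxylic acid, 1 C=O (running total 5).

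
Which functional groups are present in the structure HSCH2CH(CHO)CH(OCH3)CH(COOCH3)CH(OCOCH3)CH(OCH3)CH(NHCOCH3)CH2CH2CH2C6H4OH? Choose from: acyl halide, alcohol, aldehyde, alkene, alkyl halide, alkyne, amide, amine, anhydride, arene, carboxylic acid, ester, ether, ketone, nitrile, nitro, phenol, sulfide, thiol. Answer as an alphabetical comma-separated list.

aldehyde, amide, arene, ester, ether, phenol, thiol

–SH on an sp³ carbon → thiol.
pendant –CHO: carbonyl C bonded to C and H → aldehyde.
pendant –OCH3: C–O–C with sp³ C, no adjacent C=O → ether.
pendant –COOCH3: carbonyl C bonded to C and –OCH3 → ester.
pendant –OC(=O)CH3: an acyloxy group → ester.
pendant –OCH3: C–O–C with sp³ C, no adjacent C=O → ether.
pendant –NHC(=O)CH3: N bonded to a carbonyl → amide (not amine).
–OH attached directly to an aromatic ring → phenol (not alcohol); the ring itself is an arene.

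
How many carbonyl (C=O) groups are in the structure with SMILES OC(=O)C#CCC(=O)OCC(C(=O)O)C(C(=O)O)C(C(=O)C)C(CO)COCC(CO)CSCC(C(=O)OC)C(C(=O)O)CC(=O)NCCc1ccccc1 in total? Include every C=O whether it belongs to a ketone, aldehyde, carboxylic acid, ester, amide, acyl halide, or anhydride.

HOOC: carboxylic acid, 1 C=O (running total 1).
CH2COOCH2: ester, 1 C=O (running total 2).
CH(COOH): carboxylic acid, 1 C=O (running total 3).
CH(COOH): carboxylic acid, 1 C=O (running total 4).
CH(COCH3): ketone, 1 C=O (running total 5).
CH(COOCH3): ester, 1 C=O (running total 6).
CH(COOH): carboxylic acid, 1 C=O (running total 7).
CH2CONHCH2: amide, 1 C=O (running total 8).

8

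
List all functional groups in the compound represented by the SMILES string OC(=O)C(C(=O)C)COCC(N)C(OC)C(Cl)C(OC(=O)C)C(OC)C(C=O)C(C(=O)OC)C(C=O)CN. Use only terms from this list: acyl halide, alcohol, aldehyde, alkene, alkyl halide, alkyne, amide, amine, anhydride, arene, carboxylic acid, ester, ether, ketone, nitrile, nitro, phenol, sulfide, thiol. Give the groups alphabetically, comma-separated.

Working along the chain:
  HOOC: –COOH: carbonyl C bonded to –OH and C → carboxylic acid (the –OH is not a separate alcohol).
  CH(COCH3): pendant –COCH3: carbonyl C bonded to two carbons → ketone.
  CH2OCH2: C–O–C with sp³ carbons on both sides and no adjacent C=O → ether.
  CH(NH2): –NH2 on an sp³ carbon with no adjacent C=O → amine.
  CH(OCH3): pendant –OCH3: C–O–C with sp³ C, no adjacent C=O → ether.
  CH(Cl): halogen on an sp³ carbon → alkyl halide.
  CH(OCOCH3): pendant –OC(=O)CH3: an acyloxy group → ester.
  CH(OCH3): pendant –OCH3: C–O–C with sp³ C, no adjacent C=O → ether.
  CH(CHO): pendant –CHO: carbonyl C bonded to C and H → aldehyde.
  CH(COOCH3): pendant –COOCH3: carbonyl C bonded to C and –OCH3 → ester.
  CH(CHO): pendant –CHO: carbonyl C bonded to C and H → aldehyde.
  CH2NH2: –NH2 on an sp³ carbon with no adjacent C=O → amine.

aldehyde, alkyl halide, amine, carboxylic acid, ester, ether, ketone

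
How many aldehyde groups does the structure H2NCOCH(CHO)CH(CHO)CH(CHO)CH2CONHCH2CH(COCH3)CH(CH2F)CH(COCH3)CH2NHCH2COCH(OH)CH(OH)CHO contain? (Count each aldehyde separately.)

Working along the chain:
  H2NCO: –C(=O)NH2: carbonyl C bonded to C and to N → amide (the N is not a separate amine).
  CH(CHO): pendant –CHO: carbonyl C bonded to C and H → aldehyde.
  CH(CHO): pendant –CHO: carbonyl C bonded to C and H → aldehyde.
  CH(CHO): pendant –CHO: carbonyl C bonded to C and H → aldehyde.
  CH2CONHCH2: –C(=O)–N– linkage → amide (the N is not an amine).
  CH(COCH3): pendant –COCH3: carbonyl C bonded to two carbons → ketone.
  CH(CH2F): pendant –CH2X: halogen on sp³ carbon → alkyl halide.
  CH(COCH3): pendant –COCH3: carbonyl C bonded to two carbons → ketone.
  CH2NHCH2: C–N–C with sp³ carbons and no adjacent C=O → amine (secondary).
  CO: –C(=O)– with carbon on both sides → ketone.
  CH(OH): –OH on an sp³ carbon → alcohol (secondary).
  CH(OH): –OH on an sp³ carbon → alcohol (secondary).
  CHO: terminal –CHO: carbonyl C bonded to H and C → aldehyde.
Aldehyde appears at: CH(CHO), CH(CHO), CH(CHO), CHO → 4.

4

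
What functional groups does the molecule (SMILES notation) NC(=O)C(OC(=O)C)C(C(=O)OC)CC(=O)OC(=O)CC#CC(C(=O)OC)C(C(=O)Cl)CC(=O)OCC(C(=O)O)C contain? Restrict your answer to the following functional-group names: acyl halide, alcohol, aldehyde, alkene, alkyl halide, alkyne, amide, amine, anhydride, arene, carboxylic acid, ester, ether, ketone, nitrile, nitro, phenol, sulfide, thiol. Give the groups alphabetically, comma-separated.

Taking each segment in turn:
  H2NCO: –C(=O)NH2: carbonyl C bonded to C and to N → amide (the N is not a separate amine).
  CH(OCOCH3): pendant –OC(=O)CH3: an acyloxy group → ester.
  CH(COOCH3): pendant –COOCH3: carbonyl C bonded to C and –OCH3 → ester.
  CH2CO-O-COCH2: two acyl groups sharing one oxygen, –C(=O)–O–C(=O)– → anhydride.
  C≡C: C≡C triple bond → alkyne.
  CH(COOCH3): pendant –COOCH3: carbonyl C bonded to C and –OCH3 → ester.
  CH(COCl): pendant –C(=O)X: carbonyl C bonded to C and halogen → acyl halide.
  CH2COOCH2: –C(=O)–O–C with C on the carbonyl side → ester.
  CH(COOH): pendant –COOH: carbonyl C bonded to C and –OH → carboxylic acid.

acyl halide, alkyne, amide, anhydride, carboxylic acid, ester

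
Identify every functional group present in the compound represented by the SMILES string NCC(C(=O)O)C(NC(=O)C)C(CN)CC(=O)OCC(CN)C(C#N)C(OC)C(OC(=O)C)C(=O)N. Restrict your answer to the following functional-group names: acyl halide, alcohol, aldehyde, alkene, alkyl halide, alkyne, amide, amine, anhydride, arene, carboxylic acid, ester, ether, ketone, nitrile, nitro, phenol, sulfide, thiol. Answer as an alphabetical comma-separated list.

Reading the structure from left to right:
  H2NCH2: –NH2 on an sp³ carbon with no adjacent C=O → amine.
  CH(COOH): pendant –COOH: carbonyl C bonded to C and –OH → carboxylic acid.
  CH(NHCOCH3): pendant –NHC(=O)CH3: N bonded to a carbonyl → amide (not amine).
  CH(CH2NH2): pendant –CH2NH2: N on sp³ C, no adjacent C=O → amine.
  CH2COOCH2: –C(=O)–O–C with C on the carbonyl side → ester.
  CH(CH2NH2): pendant –CH2NH2: N on sp³ C, no adjacent C=O → amine.
  CH(CN): pendant –C≡N: nitrile.
  CH(OCH3): pendant –OCH3: C–O–C with sp³ C, no adjacent C=O → ether.
  CH(OCOCH3): pendant –OC(=O)CH3: an acyloxy group → ester.
  CONH2: –C(=O)NH2: carbonyl C bonded to C and to N → amide (the N is not a separate amine).

amide, amine, carboxylic acid, ester, ether, nitrile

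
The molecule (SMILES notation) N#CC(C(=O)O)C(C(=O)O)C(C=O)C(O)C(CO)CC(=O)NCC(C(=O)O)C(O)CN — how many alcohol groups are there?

Taking each segment in turn:
  N≡C: N≡C–: carbon triple-bonded to nitrogen → nitrile.
  CH(COOH): pendant –COOH: carbonyl C bonded to C and –OH → carboxylic acid.
  CH(COOH): pendant –COOH: carbonyl C bonded to C and –OH → carboxylic acid.
  CH(CHO): pendant –CHO: carbonyl C bonded to C and H → aldehyde.
  CH(OH): –OH on an sp³ carbon → alcohol (secondary).
  CH(CH2OH): pendant –CH2OH on an sp³ backbone C → alcohol.
  CH2CONHCH2: –C(=O)–N– linkage → amide (the N is not an amine).
  CH(COOH): pendant –COOH: carbonyl C bonded to C and –OH → carboxylic acid.
  CH(OH): –OH on an sp³ carbon → alcohol (secondary).
  CH2NH2: –NH2 on an sp³ carbon with no adjacent C=O → amine.
Alcohol appears at: CH(OH), CH(CH2OH), CH(OH) → 3.

3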